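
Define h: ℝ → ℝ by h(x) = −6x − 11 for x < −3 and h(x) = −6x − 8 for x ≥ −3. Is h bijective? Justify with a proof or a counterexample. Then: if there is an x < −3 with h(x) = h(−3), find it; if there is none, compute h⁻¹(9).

-7/2

Both pieces are strictly decreasing (slopes −6 and −6), so each is injective on its own interval.
The left piece maps (−∞, −3) onto (7, ∞); the right piece maps [−3, ∞) onto (−∞, 10].
These images overlap. In particular h(−3) = 10 (right piece), and solving −6x − 11 = 10 on the left piece gives x = −7/2 < −3.
So h(−7/2) = h(−3) with −7/2 ≠ −3, and h is not injective, hence not bijective. This x = −7/2 is the requested value below −3.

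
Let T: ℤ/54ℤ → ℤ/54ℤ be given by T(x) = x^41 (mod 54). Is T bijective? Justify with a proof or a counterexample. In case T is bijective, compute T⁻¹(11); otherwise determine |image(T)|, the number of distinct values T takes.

T(0) = 0^41 = 0.
T(6): Repeated squaring mod 54: 6^1 ≡ 6, 6^2 ≡ 6² = 36, 6^4 ≡ 36² = 1296 ≡ 0, 6^8 ≡ 0² = 0, 6^16 ≡ 0² = 0, 6^32 ≡ 0² = 0. Since 41 = 32 + 8 + 1, 6^41 ≡ 0·0·6: 0·0 = 0, then 0·6 = 0. So 6^41 ≡ 0 (mod 54).
So T(0) = T(6) = 0 while 0 ≠ 6, so T is not injective, hence not bijective.
Since T is not bijective, we determine |image(T)|. Computing x^41 mod 54 for each x (by repeated squaring, reducing mod 54 at every step), the values T(0), T(1), …, T(53) are: 0, 1, 32, 27, 52, 47, 0, 13, 44, 27, 46, 23, 0, 43, 38, 27, 4, 35, 0, 37, 14, 27, 34, 29, 0, 49, 26, 27, 28, 5, 0, 25, 20, 27, 40, 17, 0, 19, 50, 27, 16, 11, 0, 31, 8, 27, 10, 41, 0, 7, 2, 27, 22, 53.
The distinct values are {0, 1, 2, 4, 5, 7, 8, 10, 11, 13, 14, 16, 17, 19, 20, 22, 23, 25, 26, 27, 28, 29, 31, 32, 34, 35, 37, 38, 40, 41, 43, 44, 46, 47, 49, 50, 52, 53}; there are 38 of them.

38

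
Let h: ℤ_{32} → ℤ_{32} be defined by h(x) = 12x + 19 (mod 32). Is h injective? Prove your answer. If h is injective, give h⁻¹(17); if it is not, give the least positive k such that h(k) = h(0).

Recall that h is injective if h(a) = h(b) implies a = b.
We have gcd(12, 32) = 4 > 1. Taking a = 0 and b = 8: h(0) = 19 and h(8) = 12·8 + 19 = 115 ≡ 19 (mod 32).
So h(0) = h(8) while 0 ≠ 8, therefore h is not injective.
Since h is not injective, we find the least positive k with h(k) = h(0): this means 12k ≡ 0 (mod 32), i.e. 32 ∣ 12k. Since gcd(12, 32) = 4, dividing through by 4 this holds exactly when 8 ∣ 3k, and as gcd(3, 8) = 1, exactly when 8 ∣ k.
The smallest positive such k is 8.

8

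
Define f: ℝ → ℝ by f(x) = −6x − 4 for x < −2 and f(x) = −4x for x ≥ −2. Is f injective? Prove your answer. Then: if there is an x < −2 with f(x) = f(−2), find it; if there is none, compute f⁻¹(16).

Both pieces are strictly decreasing (slopes −6 and −4), so each is injective on its own interval.
The left piece maps (−∞, −2) onto (8, ∞); the right piece maps [−2, ∞) onto (−∞, 8].
These images are disjoint, so no value is attained by both pieces. Hence f is injective.
Because the two images are disjoint, no x < −2 has f(x) = f(−2), so we compute f⁻¹(16): 16 lies in (8, ∞), so solve −6x − 4 = 16: x = (16 + 4)/(−6) = −10/3.

-10/3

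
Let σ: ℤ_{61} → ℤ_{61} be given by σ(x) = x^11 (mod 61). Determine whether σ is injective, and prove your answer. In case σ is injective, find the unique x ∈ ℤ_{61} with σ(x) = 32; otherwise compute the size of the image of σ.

21

Since 61 is prime, the nonzero elements of ℤ_{61} form a cyclic group of order 60.
As gcd(11, 60) = 1, raising to the 11th power is a bijection on this group: if s^11 ≡ t^11 then (st^{−1})^11 = 1, and the only element of order dividing gcd(11, 60) = 1 is 1, so s = t.
With σ(0) = 0 this makes σ injective on all of ℤ_{61}, hence bijective (finite equal-size domain and codomain). In particular σ is injective.
Since σ is injective, we find the preimage of 32. The inverse of x ↦ x^11 on (ℤ_{61})^× is x ↦ x^11, because 11·11 = 121 = 2·60 + 1 ≡ 1 (mod 60) and x^{60} = 1 for x ≠ 0 (Fermat). So σ⁻¹(32) = 32^11 mod 61.
Repeated squaring mod 61: 32^1 ≡ 32, 32^2 ≡ 32² = 1024 ≡ 48, 32^4 ≡ 48² = 2304 ≡ 47, 32^8 ≡ 47² = 2209 ≡ 13. Since 11 = 8 + 2 + 1, 32^11 ≡ 13·48·32: 13·48 = 624 ≡ 14, then 14·32 = 448 ≡ 21. So 32^11 ≡ 21 (mod 61).
Hence σ⁻¹(32) = 21.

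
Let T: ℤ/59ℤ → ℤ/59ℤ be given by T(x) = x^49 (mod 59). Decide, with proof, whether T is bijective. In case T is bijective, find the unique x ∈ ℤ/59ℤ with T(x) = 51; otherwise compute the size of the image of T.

Since 59 is prime, the nonzero elements of ℤ/59ℤ form a cyclic group of order 58.
As gcd(49, 58) = 1, raising to the 49th power is a bijection on this group: if x_1^49 ≡ x_2^49 then (x_1x_2^{−1})^49 = 1, and the only element of order dividing gcd(49, 58) = 1 is 1, so x_1 = x_2.
With T(0) = 0 this makes T injective on all of ℤ/59ℤ, hence bijective (finite equal-size domain and codomain). In particular T is bijective.
Since T is bijective, we find the preimage of 51. The inverse of x ↦ x^49 on (ℤ/59ℤ)^× is x ↦ x^45, because 49·45 = 2205 = 38·58 + 1 ≡ 1 (mod 58) and x^{58} = 1 for x ≠ 0 (Fermat). So T⁻¹(51) = 51^45 mod 59.
Repeated squaring mod 59: 51^1 ≡ 51, 51^2 ≡ 51² = 2601 ≡ 5, 51^4 ≡ 5² = 25, 51^8 ≡ 25² = 625 ≡ 35, 51^16 ≡ 35² = 1225 ≡ 45, 51^32 ≡ 45² = 2025 ≡ 19. Since 45 = 32 + 8 + 4 + 1, 51^45 ≡ 19·35·25·51: 19·35 = 665 ≡ 16, then 16·25 = 400 ≡ 46, then 46·51 = 2346 ≡ 45. So 51^45 ≡ 45 (mod 59).
Hence T⁻¹(51) = 45.

45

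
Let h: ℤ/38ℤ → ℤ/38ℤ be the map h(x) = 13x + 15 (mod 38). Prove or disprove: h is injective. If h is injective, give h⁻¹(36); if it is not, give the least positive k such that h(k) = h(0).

25

If h(s) = h(t), then 13s ≡ 13t (mod 38). Because gcd(13, 38) = 1, we may cancel 13 to get s ≡ t (mod 38).
Therefore h is injective.
We now compute 13⁻¹ mod 38 explicitly. Euclid's algorithm: 38 = 2·13 + 12, 13 = 1·12 + 1; back-substituting gives 1 = 3·13 − 1·38, so 13⁻¹ ≡ 3 (mod 38).
Since h is injective, we find h⁻¹(36): we need 13x ≡ 36 − 15 ≡ 21 (mod 38). Using 13⁻¹ = 3: x ≡ 3·21 = 63 = 1·38 + 25, so x = 25.
Check: h(25) = 13·25 + 15 = 340 = 8·38 + 36 ≡ 36 (mod 38).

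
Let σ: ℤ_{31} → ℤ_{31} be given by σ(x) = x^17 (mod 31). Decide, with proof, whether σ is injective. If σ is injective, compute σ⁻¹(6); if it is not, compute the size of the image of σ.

Since 31 is prime, the nonzero elements of ℤ_{31} form a cyclic group of order 30.
As gcd(17, 30) = 1, raising to the 17th power is a bijection on this group: if s^17 ≡ t^17 then (st^{−1})^17 = 1, and the only element of order dividing gcd(17, 30) = 1 is 1, so s = t.
With σ(0) = 0 this makes σ injective on all of ℤ_{31}, hence bijective (finite equal-size domain and codomain). In particular σ is injective.
Since σ is injective, we find the preimage of 6. The inverse of x ↦ x^17 on (ℤ_{31})^× is x ↦ x^23, because 17·23 = 391 = 13·30 + 1 ≡ 1 (mod 30) and x^{30} = 1 for x ≠ 0 (Fermat). So σ⁻¹(6) = 6^23 mod 31.
Repeated squaring mod 31: 6^1 ≡ 6, 6^2 ≡ 6² = 36 ≡ 5, 6^4 ≡ 5² = 25, 6^8 ≡ 25² = 625 ≡ 5, 6^16 ≡ 5² = 25. Since 23 = 16 + 4 + 2 + 1, 6^23 ≡ 25·25·5·6: 25·25 = 625 ≡ 5, then 5·5 = 25, then 25·6 = 150 ≡ 26. So 6^23 ≡ 26 (mod 31).
Hence σ⁻¹(6) = 26.

26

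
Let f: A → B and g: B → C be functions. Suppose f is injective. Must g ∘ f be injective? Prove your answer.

No. Take A = B = C = {1, 2, 3}, f = identity (injective), and g(x) = 1 for every x.
Then (g ∘ f)(1) = 1 = (g ∘ f)(3) with 1 ≠ 3, so g ∘ f is not injective.

not injective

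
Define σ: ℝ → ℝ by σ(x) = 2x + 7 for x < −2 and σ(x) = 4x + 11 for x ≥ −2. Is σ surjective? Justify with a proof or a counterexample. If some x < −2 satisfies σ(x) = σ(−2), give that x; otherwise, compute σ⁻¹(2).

-5/2

Both pieces are strictly increasing (slopes 2 and 4), so each is injective on its own interval.
The left piece maps (−∞, −2) onto (−∞, 3); the right piece maps [−2, ∞) onto [3, ∞).
These images together cover ℝ, so σ is surjective.
Because the two images are disjoint, no x < −2 has σ(x) = σ(−2), so we compute σ⁻¹(2): 2 lies in (−∞, 3), so solve 2x + 7 = 2: x = (2 − 7)/2 = −5/2.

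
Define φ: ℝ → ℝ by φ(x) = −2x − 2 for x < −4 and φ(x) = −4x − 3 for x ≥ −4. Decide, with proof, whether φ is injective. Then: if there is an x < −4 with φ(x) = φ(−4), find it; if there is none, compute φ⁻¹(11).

-15/2

Both pieces are strictly decreasing (slopes −2 and −4), so each is injective on its own interval.
The left piece maps (−∞, −4) onto (6, ∞); the right piece maps [−4, ∞) onto (−∞, 13].
These images overlap. In particular φ(−4) = 13 (right piece), and solving −2x − 2 = 13 on the left piece gives x = −15/2 < −4.
So φ(−15/2) = φ(−4) with −15/2 ≠ −4, and φ is not injective. This x = −15/2 is the requested value below −4.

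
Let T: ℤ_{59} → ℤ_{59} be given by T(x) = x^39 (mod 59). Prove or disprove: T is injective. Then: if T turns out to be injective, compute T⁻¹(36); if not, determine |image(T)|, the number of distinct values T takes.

Since 59 is prime, the nonzero elements of ℤ_{59} form a cyclic group of order 58.
As gcd(39, 58) = 1, raising to the 39th power is a bijection on this group: if u^39 ≡ v^39 then (uv^{−1})^39 = 1, and the only element of order dividing gcd(39, 58) = 1 is 1, so u = v.
With T(0) = 0 this makes T injective on all of ℤ_{59}, hence bijective (finite equal-size domain and codomain). In particular T is injective.
Since T is injective, we find the preimage of 36. The inverse of x ↦ x^39 on (ℤ_{59})^× is x ↦ x^3, because 39·3 = 117 = 2·58 + 1 ≡ 1 (mod 58) and x^{58} = 1 for x ≠ 0 (Fermat). So T⁻¹(36) = 36^3 mod 59.
Repeated squaring mod 59: 36^1 ≡ 36, 36^2 ≡ 36² = 1296 ≡ 57. Since 3 = 2 + 1, 36^3 ≡ 57·36: 57·36 = 2052 ≡ 46. So 36^3 ≡ 46 (mod 59).
Hence T⁻¹(36) = 46.

46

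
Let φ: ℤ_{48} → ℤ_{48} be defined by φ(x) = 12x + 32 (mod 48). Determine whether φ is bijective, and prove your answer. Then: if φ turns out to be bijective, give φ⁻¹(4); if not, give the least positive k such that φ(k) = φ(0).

We have gcd(12, 48) = 12 > 1. Taking a = 0 and b = 4: φ(0) = 32 and φ(4) = 12·4 + 32 = 80 ≡ 32 (mod 48).
So φ(0) = φ(4) while 0 ≠ 4, so φ is not injective, hence not bijective.
Since φ is not bijective, we find the least positive k with φ(k) = φ(0): this means 12k ≡ 0 (mod 48), i.e. 48 ∣ 12k. Since gcd(12, 48) = 12, dividing through by 12 this holds exactly when 4 ∣ k.
The smallest positive such k is 4.

4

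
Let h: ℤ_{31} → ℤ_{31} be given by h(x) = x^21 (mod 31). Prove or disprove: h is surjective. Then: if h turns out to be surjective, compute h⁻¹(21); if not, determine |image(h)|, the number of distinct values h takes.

h(1) = 1^21 = 1.
h(5): Repeated squaring mod 31: 5^1 ≡ 5, 5^2 ≡ 5² = 25, 5^4 ≡ 25² = 625 ≡ 5, 5^8 ≡ 5² = 25, 5^16 ≡ 25² = 625 ≡ 5. Since 21 = 16 + 4 + 1, 5^21 ≡ 5·5·5: 5·5 = 25, then 25·5 = 125 ≡ 1. So 5^21 ≡ 1 (mod 31).
So h(1) = h(5) = 1 while 1 ≠ 5, therefore h is not injective.
A non-injective map from the 31-element set ℤ_{31} to itself takes at most 30 distinct values, so it cannot be surjective. Hence h is not surjective.
Since h is not surjective, we determine |image(h)|. Computing x^21 mod 31 for each x (by repeated squaring, reducing mod 31 at every step), the values h(0), h(1), …, h(30) are: 0, 1, 2, 15, 4, 1, 30, 4, 8, 8, 2, 27, 29, 15, 8, 15, 16, 23, 16, 2, 4, 29, 23, 23, 27, 1, 30, 27, 16, 29, 30.
The distinct values are {0, 1, 2, 4, 8, 15, 16, 23, 27, 29, 30}; there are 11 of them.

11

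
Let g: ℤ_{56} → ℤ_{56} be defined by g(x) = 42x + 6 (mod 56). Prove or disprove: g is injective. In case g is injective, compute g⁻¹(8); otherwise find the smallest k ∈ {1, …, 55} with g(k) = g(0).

4

Recall: injectivity means: for all s, t in the domain, g(s) = g(t) implies s = t.
We have gcd(42, 56) = 14 > 1. Taking s = 0 and t = 4: g(0) = 6 and g(4) = 42·4 + 6 = 174 ≡ 6 (mod 56).
So g(0) = g(4) while 0 ≠ 4, hence g is not injective.
Since g is not injective, we find the least positive k with g(k) = g(0): this means 42k ≡ 0 (mod 56), i.e. 56 ∣ 42k. Since gcd(42, 56) = 14, dividing through by 14 this holds exactly when 4 ∣ 3k, and as gcd(3, 4) = 1, exactly when 4 ∣ k.
The smallest positive such k is 4.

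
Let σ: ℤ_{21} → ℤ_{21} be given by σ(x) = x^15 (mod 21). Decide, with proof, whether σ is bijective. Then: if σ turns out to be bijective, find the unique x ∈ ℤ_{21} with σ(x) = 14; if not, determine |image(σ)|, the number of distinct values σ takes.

9

σ(1) = 1^15 = 1.
σ(4): Repeated squaring mod 21: 4^1 ≡ 4, 4^2 ≡ 4² = 16, 4^4 ≡ 16² = 256 ≡ 4, 4^8 ≡ 4² = 16. Since 15 = 8 + 4 + 2 + 1, 4^15 ≡ 16·4·16·4: 16·4 = 64 ≡ 1, then 1·16 = 16, then 16·4 = 64 ≡ 1. So 4^15 ≡ 1 (mod 21).
So σ(1) = σ(4) = 1 while 1 ≠ 4, therefore σ is not injective, hence not bijective.
Since σ is not bijective, we determine |image(σ)|. Computing x^15 mod 21 for each x (by repeated squaring, reducing mod 21 at every step), the values σ(0), σ(1), …, σ(20) are: 0, 1, 8, 6, 1, 20, 6, 7, 8, 15, 13, 8, 6, 13, 14, 15, 1, 20, 15, 13, 20.
The distinct values are {0, 1, 6, 7, 8, 13, 14, 15, 20}; there are 9 of them.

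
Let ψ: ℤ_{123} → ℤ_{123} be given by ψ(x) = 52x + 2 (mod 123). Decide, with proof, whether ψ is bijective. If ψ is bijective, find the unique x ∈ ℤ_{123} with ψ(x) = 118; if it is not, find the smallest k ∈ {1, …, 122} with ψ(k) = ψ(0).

59

Suppose ψ(a) = ψ(b) in ℤ_{123}. Then 52a + 2 ≡ 52b + 2 (mod 123), hence 52(a − b) ≡ 0 (mod 123).
Since gcd(52, 123) = 1, 52 is invertible modulo 123, hence a − b ≡ 0 (mod 123), i.e. a = b.
We now compute 52⁻¹ mod 123 explicitly. Euclid's algorithm: 123 = 2·52 + 19, 52 = 2·19 + 14, 19 = 1·14 + 5, 14 = 2·5 + 4, 5 = 1·4 + 1; back-substituting gives 1 = 97·52 − 41·123, so 52⁻¹ ≡ 97 (mod 123).
For any y ∈ ℤ_{123}, x = 97(y − 2) mod 123 satisfies ψ(x) = 52·97(y − 2) + 2 ≡ y (since 52·97 ≡ 1 mod 123). So every y has a preimage.
Thus ψ is bijective.
Since ψ is bijective, we find ψ⁻¹(118): we need 52x ≡ 118 − 2 ≡ 116 (mod 123). Using 52⁻¹ = 97: x ≡ 97·116 = 11252 = 91·123 + 59, so x = 59.
Check: ψ(59) = 52·59 + 2 = 3070 = 24·123 + 118 ≡ 118 (mod 123).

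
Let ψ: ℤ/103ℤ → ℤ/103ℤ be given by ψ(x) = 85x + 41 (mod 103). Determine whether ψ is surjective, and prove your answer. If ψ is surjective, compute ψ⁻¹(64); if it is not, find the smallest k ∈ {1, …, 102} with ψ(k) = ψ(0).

96

Recall that surjectivity means every element of the codomain has a preimage under ψ.
Since gcd(85, 103) = 1, 85 is invertible modulo 103. Euclid's algorithm: 103 = 1·85 + 18, 85 = 4·18 + 13, 18 = 1·13 + 5, 13 = 2·5 + 3, 5 = 1·3 + 2, 3 = 1·2 + 1; back-substituting gives 1 = 40·85 − 33·103, so 85⁻¹ ≡ 40 (mod 103).
For any y ∈ ℤ/103ℤ, x = 40(y − 41) mod 103 satisfies ψ(x) = 85·40(y − 41) + 41 ≡ y (since 85·40 ≡ 1 mod 103). So every y has a preimage.
Hence ψ is surjective.
Since ψ is surjective, we find ψ⁻¹(64): we need 85x ≡ 64 − 41 ≡ 23 (mod 103). Using 85⁻¹ = 40: x ≡ 40·23 = 920 = 8·103 + 96, so x = 96.
Check: ψ(96) = 85·96 + 41 = 8201 = 79·103 + 64 ≡ 64 (mod 103).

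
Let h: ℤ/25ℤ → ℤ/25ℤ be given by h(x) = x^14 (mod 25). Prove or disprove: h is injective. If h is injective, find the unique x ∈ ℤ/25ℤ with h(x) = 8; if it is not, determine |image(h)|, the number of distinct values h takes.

11

h(0) = 0^14 = 0.
h(5): Repeated squaring mod 25: 5^1 ≡ 5, 5^2 ≡ 5² = 25 ≡ 0, 5^4 ≡ 0² = 0, 5^8 ≡ 0² = 0. Since 14 = 8 + 4 + 2, 5^14 ≡ 0·0·0: 0·0 = 0, then 0·0 = 0. So 5^14 ≡ 0 (mod 25).
So h(0) = h(5) = 0 while 0 ≠ 5, hence h is not injective.
Since h is not injective, we determine |image(h)|. Computing x^14 mod 25 for each x (by repeated squaring, reducing mod 25 at every step), the values h(0), h(1), …, h(24) are: 0, 1, 9, 19, 6, 0, 21, 24, 4, 11, 0, 16, 14, 14, 16, 0, 11, 4, 24, 21, 0, 6, 19, 9, 1.
The distinct values are {0, 1, 4, 6, 9, 11, 14, 16, 19, 21, 24}; there are 11 of them.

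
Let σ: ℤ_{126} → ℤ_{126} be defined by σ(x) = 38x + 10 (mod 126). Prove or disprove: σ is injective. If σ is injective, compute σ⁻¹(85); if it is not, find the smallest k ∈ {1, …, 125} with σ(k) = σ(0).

We have gcd(38, 126) = 2 > 1. Taking s = 0 and t = 63: σ(0) = 10 and σ(63) = 38·63 + 10 = 2404 ≡ 10 (mod 126).
So σ(0) = σ(63) while 0 ≠ 63, thus σ is not injective.
Since σ is not injective, we find the least positive k with σ(k) = σ(0): this means 38k ≡ 0 (mod 126), i.e. 126 ∣ 38k. Since gcd(38, 126) = 2, dividing through by 2 this holds exactly when 63 ∣ 19k, and as gcd(19, 63) = 1, exactly when 63 ∣ k.
The smallest positive such k is 63.

63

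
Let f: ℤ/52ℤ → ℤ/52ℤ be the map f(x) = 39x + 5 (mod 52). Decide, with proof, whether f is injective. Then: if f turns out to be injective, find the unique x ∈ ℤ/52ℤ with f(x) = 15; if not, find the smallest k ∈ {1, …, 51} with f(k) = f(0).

4

By definition, f is injective if f(u) = f(v) implies u = v.
We have gcd(39, 52) = 13 > 1. Taking u = 0 and v = 4: f(0) = 5 and f(4) = 39·4 + 5 = 161 ≡ 5 (mod 52).
So f(0) = f(4) while 0 ≠ 4, hence f is not injective.
Since f is not injective, we find the least positive k with f(k) = f(0): this means 39k ≡ 0 (mod 52), i.e. 52 ∣ 39k. Since gcd(39, 52) = 13, dividing through by 13 this holds exactly when 4 ∣ 3k, and as gcd(3, 4) = 1, exactly when 4 ∣ k.
The smallest positive such k is 4.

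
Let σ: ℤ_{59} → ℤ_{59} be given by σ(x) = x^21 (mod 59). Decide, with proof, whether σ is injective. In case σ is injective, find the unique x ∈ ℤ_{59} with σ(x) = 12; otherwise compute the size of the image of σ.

Since 59 is prime, the nonzero elements of ℤ_{59} form a cyclic group of order 58.
As gcd(21, 58) = 1, raising to the 21st power is a bijection on this group: if u^21 ≡ v^21 then (uv^{−1})^21 = 1, and the only element of order dividing gcd(21, 58) = 1 is 1, so u = v.
With σ(0) = 0 this makes σ injective on all of ℤ_{59}, hence bijective (finite equal-size domain and codomain). In particular σ is injective.
Since σ is injective, we find the preimage of 12. The inverse of x ↦ x^21 on (ℤ_{59})^× is x ↦ x^47, because 21·47 = 987 = 17·58 + 1 ≡ 1 (mod 58) and x^{58} = 1 for x ≠ 0 (Fermat). So σ⁻¹(12) = 12^47 mod 59.
Repeated squaring mod 59: 12^1 ≡ 12, 12^2 ≡ 12² = 144 ≡ 26, 12^4 ≡ 26² = 676 ≡ 27, 12^8 ≡ 27² = 729 ≡ 21, 12^16 ≡ 21² = 441 ≡ 28, 12^32 ≡ 28² = 784 ≡ 17. Since 47 = 32 + 8 + 4 + 2 + 1, 12^47 ≡ 17·21·27·26·12: 17·21 = 357 ≡ 3, then 3·27 = 81 ≡ 22, then 22·26 = 572 ≡ 41, then 41·12 = 492 ≡ 20. So 12^47 ≡ 20 (mod 59).
Hence σ⁻¹(12) = 20.

20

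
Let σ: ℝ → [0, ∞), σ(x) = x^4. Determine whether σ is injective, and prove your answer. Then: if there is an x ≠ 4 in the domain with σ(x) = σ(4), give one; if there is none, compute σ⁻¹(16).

-4

σ(4) = 256 = (−4)^4 = σ(−4) (since 4 is even), with 4 ≠ −4. So σ is not injective.
For the follow-up, such an x exists: taking x = −4 ∈ ℝ gives σ(−4) = 256 = σ(4) with −4 ≠ 4.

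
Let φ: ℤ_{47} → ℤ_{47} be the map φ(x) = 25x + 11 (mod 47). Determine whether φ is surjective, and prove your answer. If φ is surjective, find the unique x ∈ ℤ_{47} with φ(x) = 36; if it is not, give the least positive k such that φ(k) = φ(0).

Recall: φ is surjective if every y in the codomain equals φ(x) for some x in the domain.
Since gcd(25, 47) = 1, 25 is invertible modulo 47. Euclid's algorithm: 47 = 1·25 + 22, 25 = 1·22 + 3, 22 = 7·3 + 1; back-substituting gives 1 = 32·25 − 17·47, so 25⁻¹ ≡ 32 (mod 47).
Then y ↦ 32(y − 11) is a two-sided inverse to φ, so every y ∈ ℤ_{47} has a preimage.
Hence φ is surjective.
Since φ is surjective, we find φ⁻¹(36): we need 25x ≡ 36 − 11 ≡ 25 (mod 47). Using 25⁻¹ = 32: x ≡ 32·25 = 800 = 17·47 + 1, so x = 1.
Check: φ(1) = 25·1 + 11 = 36 ≡ 36 (mod 47).

1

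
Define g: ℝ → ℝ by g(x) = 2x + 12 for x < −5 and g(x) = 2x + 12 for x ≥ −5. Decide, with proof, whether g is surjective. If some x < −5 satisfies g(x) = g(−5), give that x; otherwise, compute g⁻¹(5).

-7/2

Both pieces are strictly increasing (slopes 2 and 2), so each is injective on its own interval.
The left piece maps (−∞, −5) onto (−∞, 2); the right piece maps [−5, ∞) onto [2, ∞).
These images together cover ℝ, so g is surjective.
Because the two images are disjoint, no x < −5 has g(x) = g(−5), so we compute g⁻¹(5): 5 lies in [2, ∞), so solve 2x + 12 = 5: x = (5 − 12)/2 = −7/2.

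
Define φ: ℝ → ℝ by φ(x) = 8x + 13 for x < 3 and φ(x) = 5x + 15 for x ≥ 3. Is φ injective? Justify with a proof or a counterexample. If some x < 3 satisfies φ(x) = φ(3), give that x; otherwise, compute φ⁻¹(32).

Both pieces are strictly increasing (slopes 8 and 5), so each is injective on its own interval.
The left piece maps (−∞, 3) onto (−∞, 37); the right piece maps [3, ∞) onto [30, ∞).
These images overlap. In particular φ(3) = 30 (right piece), and solving 8x + 13 = 30 on the left piece gives x = 17/8 < 3.
So φ(17/8) = φ(3) with 17/8 ≠ 3, and φ is not injective. This x = 17/8 is the requested value below 3.

17/8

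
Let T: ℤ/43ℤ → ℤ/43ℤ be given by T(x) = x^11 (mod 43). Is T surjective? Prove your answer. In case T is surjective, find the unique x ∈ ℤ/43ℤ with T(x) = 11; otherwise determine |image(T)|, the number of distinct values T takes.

Since 43 is prime, the nonzero elements of ℤ/43ℤ form a cyclic group of order 42.
As gcd(11, 42) = 1, raising to the 11th power is a bijection on this group: if a^11 ≡ b^11 then (ab^{−1})^11 = 1, and the only element of order dividing gcd(11, 42) = 1 is 1, so a = b.
With T(0) = 0 this makes T injective on all of ℤ/43ℤ, hence bijective (finite equal-size domain and codomain). In particular T is surjective.
Since T is surjective, we find the preimage of 11. The inverse of x ↦ x^11 on (ℤ/43ℤ)^× is x ↦ x^23, because 11·23 = 253 = 6·42 + 1 ≡ 1 (mod 42) and x^{42} = 1 for x ≠ 0 (Fermat). So T⁻¹(11) = 11^23 mod 43.
Repeated squaring mod 43: 11^1 ≡ 11, 11^2 ≡ 11² = 121 ≡ 35, 11^4 ≡ 35² = 1225 ≡ 21, 11^8 ≡ 21² = 441 ≡ 11, 11^16 ≡ 11² = 121 ≡ 35. Since 23 = 16 + 4 + 2 + 1, 11^23 ≡ 35·21·35·11: 35·21 = 735 ≡ 4, then 4·35 = 140 ≡ 11, then 11·11 = 121 ≡ 35. So 11^23 ≡ 35 (mod 43).
Hence T⁻¹(11) = 35.

35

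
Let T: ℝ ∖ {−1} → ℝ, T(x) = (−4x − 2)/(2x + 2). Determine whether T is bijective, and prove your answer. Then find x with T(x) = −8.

-7/6

If T(x) = −2, cross-multiplying gives 2(−4x − 2) = −4(2x + 2), which simplifies to −4 = −8 — false.  So −2 has no preimage and T is not surjective.
So T is not bijective.
Solving T(x) = −8: cross-multiplying gives −4x − 2 = −8(2x + 2), which rearranges to 12x = −14, so x = −7/6.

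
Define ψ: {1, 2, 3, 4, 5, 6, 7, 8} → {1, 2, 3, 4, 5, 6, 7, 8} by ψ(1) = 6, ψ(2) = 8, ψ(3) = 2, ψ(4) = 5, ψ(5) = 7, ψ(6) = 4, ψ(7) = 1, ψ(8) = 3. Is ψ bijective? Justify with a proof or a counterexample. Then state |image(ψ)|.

The values 6, 8, 2, 5, 7, 4, 1, 3 are a permutation of {1, 2, 3, 4, 5, 6, 7, 8}: each element appears exactly once.
So ψ is injective and surjective, hence bijective.
The image of ψ is {1, 2, 3, 4, 5, 6, 7, 8}, which has 8 elements.

8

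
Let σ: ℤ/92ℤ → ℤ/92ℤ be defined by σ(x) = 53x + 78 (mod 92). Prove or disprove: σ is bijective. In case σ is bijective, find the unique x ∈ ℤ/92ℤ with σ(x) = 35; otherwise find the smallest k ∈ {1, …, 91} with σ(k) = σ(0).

53

Suppose σ(u) = σ(v) in ℤ/92ℤ. Then 53u + 78 ≡ 53v + 78 (mod 92), hence 53(u − v) ≡ 0 (mod 92).
Since gcd(53, 92) = 1, 53 is invertible modulo 92, thus u − v ≡ 0 (mod 92), i.e. u = v.
We now compute 53⁻¹ mod 92 explicitly. Euclid's algorithm: 92 = 1·53 + 39, 53 = 1·39 + 14, 39 = 2·14 + 11, 14 = 1·11 + 3, 11 = 3·3 + 2, 3 = 1·2 + 1; back-substituting gives 1 = 33·53 − 19·92, so 53⁻¹ ≡ 33 (mod 92).
Then y ↦ 33(y − 78) is a two-sided inverse to σ, so every y ∈ ℤ/92ℤ has a preimage.
So σ is bijective.
Since σ is bijective, we find σ⁻¹(35): we need 53x ≡ 35 − 78 ≡ 49 (mod 92). Using 53⁻¹ = 33: x ≡ 33·49 = 1617 = 17·92 + 53, so x = 53.
Check: σ(53) = 53·53 + 78 = 2887 = 31·92 + 35 ≡ 35 (mod 92).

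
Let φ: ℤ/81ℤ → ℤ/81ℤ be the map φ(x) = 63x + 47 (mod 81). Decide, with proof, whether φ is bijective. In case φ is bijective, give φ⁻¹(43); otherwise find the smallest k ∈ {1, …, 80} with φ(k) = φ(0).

Recall that injectivity means: for all u, v in the domain, φ(u) = φ(v) implies u = v.
We have gcd(63, 81) = 9 > 1. Taking u = 0 and v = 9: φ(0) = 47 and φ(9) = 63·9 + 47 = 614 ≡ 47 (mod 81).
So φ(0) = φ(9) while 0 ≠ 9, hence φ is not injective, hence not bijective.
Since φ is not bijective, we find the least positive k with φ(k) = φ(0): this means 63k ≡ 0 (mod 81), i.e. 81 ∣ 63k. Since gcd(63, 81) = 9, dividing through by 9 this holds exactly when 9 ∣ 7k, and as gcd(7, 9) = 1, exactly when 9 ∣ k.
The smallest positive such k is 9.

9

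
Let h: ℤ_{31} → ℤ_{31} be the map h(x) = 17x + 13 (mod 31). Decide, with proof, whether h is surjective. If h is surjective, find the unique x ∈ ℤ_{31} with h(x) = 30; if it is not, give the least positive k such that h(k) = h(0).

Since gcd(17, 31) = 1, 17 is invertible modulo 31. Euclid's algorithm: 31 = 1·17 + 14, 17 = 1·14 + 3, 14 = 4·3 + 2, 3 = 1·2 + 1; back-substituting gives 1 = 11·17 − 6·31, so 17⁻¹ ≡ 11 (mod 31).
For any y ∈ ℤ_{31}, x = 11(y − 13) mod 31 satisfies h(x) = 17·11(y − 13) + 13 ≡ y (since 17·11 ≡ 1 mod 31). So every y has a preimage.
So h is surjective.
Since h is surjective, we find h⁻¹(30): we need 17x ≡ 30 − 13 ≡ 17 (mod 31). Using 17⁻¹ = 11: x ≡ 11·17 = 187 = 6·31 + 1, so x = 1.
Check: h(1) = 17·1 + 13 = 30 ≡ 30 (mod 31).

1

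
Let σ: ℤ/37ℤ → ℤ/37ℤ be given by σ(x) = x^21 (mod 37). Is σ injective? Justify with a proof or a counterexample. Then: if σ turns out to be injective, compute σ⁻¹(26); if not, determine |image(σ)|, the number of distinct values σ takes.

13

σ(3): Repeated squaring mod 37: 3^1 ≡ 3, 3^2 ≡ 3² = 9, 3^4 ≡ 9² = 81 ≡ 7, 3^8 ≡ 7² = 49 ≡ 12, 3^16 ≡ 12² = 144 ≡ 33. Since 21 = 16 + 4 + 1, 3^21 ≡ 33·7·3: 33·7 = 231 ≡ 9, then 9·3 = 27. So 3^21 ≡ 27 (mod 37).
σ(4): Repeated squaring mod 37: 4^1 ≡ 4, 4^2 ≡ 4² = 16, 4^4 ≡ 16² = 256 ≡ 34, 4^8 ≡ 34² = 1156 ≡ 9, 4^16 ≡ 9² = 81 ≡ 7. Since 21 = 16 + 4 + 1, 4^21 ≡ 7·34·4: 7·34 = 238 ≡ 16, then 16·4 = 64 ≡ 27. So 4^21 ≡ 27 (mod 37).
So σ(3) = σ(4) = 27 while 3 ≠ 4, thus σ is not injective.
Since σ is not injective, we determine |image(σ)|. Computing x^21 mod 37 for each x (by repeated squaring, reducing mod 37 at every step), the values σ(0), σ(1), …, σ(36) are: 0, 1, 29, 27, 27, 23, 6, 10, 6, 26, 1, 36, 26, 23, 31, 29, 26, 8, 14, 23, 29, 11, 8, 6, 14, 11, 1, 36, 11, 31, 27, 31, 14, 10, 10, 8, 36.
The distinct values are {0, 1, 6, 8, 10, 11, 14, 23, 26, 27, 29, 31, 36}; there are 13 of them.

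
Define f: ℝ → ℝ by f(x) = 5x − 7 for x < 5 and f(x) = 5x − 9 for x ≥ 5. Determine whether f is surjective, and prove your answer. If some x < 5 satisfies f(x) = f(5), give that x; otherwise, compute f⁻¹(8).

Both pieces are strictly increasing (slopes 5 and 5), so each is injective on its own interval.
The left piece maps (−∞, 5) onto (−∞, 18); the right piece maps [5, ∞) onto [16, ∞).
The union (−∞, 18) ∪ [16, ∞) covers ℝ, so f is surjective.
For the follow-up: the images overlap, so an x < 5 with f(x) = f(5) exists. f(5) = 16; solving 5x − 7 = 16 for x < 5 gives x = (16 + 7)/5 = 23/5.

23/5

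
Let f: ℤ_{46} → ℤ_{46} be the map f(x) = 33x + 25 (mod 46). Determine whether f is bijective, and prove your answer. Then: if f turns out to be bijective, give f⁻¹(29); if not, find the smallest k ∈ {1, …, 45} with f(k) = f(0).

If f(x_1) = f(x_2), then 33x_1 ≡ 33x_2 (mod 46). Because gcd(33, 46) = 1, we may cancel 33 to get x_1 ≡ x_2 (mod 46).
We now compute 33⁻¹ mod 46 explicitly. Euclid's algorithm: 46 = 1·33 + 13, 33 = 2·13 + 7, 13 = 1·7 + 6, 7 = 1·6 + 1; back-substituting gives 1 = 7·33 − 5·46, so 33⁻¹ ≡ 7 (mod 46).
Then y ↦ 7(y − 25) is a two-sided inverse to f, so every y ∈ ℤ_{46} has a preimage.
Thus f is bijective.
Since f is bijective, we find f⁻¹(29): we need 33x ≡ 29 − 25 ≡ 4 (mod 46). Using 33⁻¹ = 7: x ≡ 7·4 = 28, so x = 28.
Check: f(28) = 33·28 + 25 = 949 = 20·46 + 29 ≡ 29 (mod 46).

28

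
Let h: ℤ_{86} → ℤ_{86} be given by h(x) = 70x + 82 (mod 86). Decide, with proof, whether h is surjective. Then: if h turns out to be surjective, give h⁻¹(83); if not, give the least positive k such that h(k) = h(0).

Recall that surjectivity means every element of the codomain has a preimage under h.
Since gcd(70, 86) = 2, we have 70x ≡ 0 (mod 2) for all x, so h(x) ≡ 0 (mod 2).
But 1 ≢ 0 (mod 2), so 1 ∈ ℤ_{86} has no preimage. Therefore h is not surjective.
Since h is not surjective, we find the least positive k with h(k) = h(0): this means 70k ≡ 0 (mod 86), i.e. 86 ∣ 70k. Since gcd(70, 86) = 2, dividing through by 2 this holds exactly when 43 ∣ 35k, and as gcd(35, 43) = 1, exactly when 43 ∣ k.
The smallest positive such k is 43.

43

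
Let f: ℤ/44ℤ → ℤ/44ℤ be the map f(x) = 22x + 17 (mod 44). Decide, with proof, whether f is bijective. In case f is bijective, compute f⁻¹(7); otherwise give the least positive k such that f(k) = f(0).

We have gcd(22, 44) = 22 > 1. Taking u = 0 and v = 2: f(0) = 17 and f(2) = 22·2 + 17 = 61 ≡ 17 (mod 44).
So f(0) = f(2) while 0 ≠ 2, hence f is not injective, hence not bijective.
Since f is not bijective, we find the least positive k with f(k) = f(0): this means 22k ≡ 0 (mod 44), i.e. 44 ∣ 22k. Since gcd(22, 44) = 22, dividing through by 22 this holds exactly when 2 ∣ k.
The smallest positive such k is 2.

2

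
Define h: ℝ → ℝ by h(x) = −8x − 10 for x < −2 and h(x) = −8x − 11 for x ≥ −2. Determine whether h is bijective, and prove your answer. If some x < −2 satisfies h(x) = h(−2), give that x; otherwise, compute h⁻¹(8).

Both pieces are strictly decreasing (slopes −8 and −8), so each is injective on its own interval.
The left piece maps (−∞, −2) onto (6, ∞); the right piece maps [−2, ∞) onto (−∞, 5].
The images leave a gap (6 has no preimage), so h is not surjective, hence not bijective.
Because the two images are disjoint, no x < −2 has h(x) = h(−2), so we compute h⁻¹(8): 8 lies in (6, ∞), so solve −8x − 10 = 8: x = (8 + 10)/(−8) = −9/4.

-9/4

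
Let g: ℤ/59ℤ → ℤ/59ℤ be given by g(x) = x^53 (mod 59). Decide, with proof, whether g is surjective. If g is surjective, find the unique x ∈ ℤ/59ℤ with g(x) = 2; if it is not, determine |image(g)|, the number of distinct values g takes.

47

Since 59 is prime, the nonzero elements of ℤ/59ℤ form a cyclic group of order 58.
As gcd(53, 58) = 1, raising to the 53rd power is a bijection on this group: if x_1^53 ≡ x_2^53 then (x_1x_2^{−1})^53 = 1, and the only element of order dividing gcd(53, 58) = 1 is 1, so x_1 = x_2.
With g(0) = 0 this makes g injective on all of ℤ/59ℤ, hence bijective (finite equal-size domain and codomain). In particular g is surjective.
Since g is surjective, we find the preimage of 2. The inverse of x ↦ x^53 on (ℤ/59ℤ)^× is x ↦ x^23, because 53·23 = 1219 = 21·58 + 1 ≡ 1 (mod 58) and x^{58} = 1 for x ≠ 0 (Fermat). So g⁻¹(2) = 2^23 mod 59.
Repeated squaring mod 59: 2^1 ≡ 2, 2^2 ≡ 2² = 4, 2^4 ≡ 4² = 16, 2^8 ≡ 16² = 256 ≡ 20, 2^16 ≡ 20² = 400 ≡ 46. Since 23 = 16 + 4 + 2 + 1, 2^23 ≡ 46·16·4·2: 46·16 = 736 ≡ 28, then 28·4 = 112 ≡ 53, then 53·2 = 106 ≡ 47. So 2^23 ≡ 47 (mod 59).
Hence g⁻¹(2) = 47.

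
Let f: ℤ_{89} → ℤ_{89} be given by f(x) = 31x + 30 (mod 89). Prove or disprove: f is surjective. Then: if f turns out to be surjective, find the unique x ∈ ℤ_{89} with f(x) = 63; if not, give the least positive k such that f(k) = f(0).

47

Recall: surjectivity means every element of the codomain has a preimage under f.
Since gcd(31, 89) = 1, 31 is invertible modulo 89. Euclid's algorithm: 89 = 2·31 + 27, 31 = 1·27 + 4, 27 = 6·4 + 3, 4 = 1·3 + 1; back-substituting gives 1 = 23·31 − 8·89, so 31⁻¹ ≡ 23 (mod 89).
For any y ∈ ℤ_{89}, x = 23(y − 30) mod 89 satisfies f(x) = 31·23(y − 30) + 30 ≡ y (since 31·23 ≡ 1 mod 89). So every y has a preimage.
So f is surjective.
Since f is surjective, we find f⁻¹(63): we need 31x ≡ 63 − 30 ≡ 33 (mod 89). Using 31⁻¹ = 23: x ≡ 23·33 = 759 = 8·89 + 47, so x = 47.
Check: f(47) = 31·47 + 30 = 1487 = 16·89 + 63 ≡ 63 (mod 89).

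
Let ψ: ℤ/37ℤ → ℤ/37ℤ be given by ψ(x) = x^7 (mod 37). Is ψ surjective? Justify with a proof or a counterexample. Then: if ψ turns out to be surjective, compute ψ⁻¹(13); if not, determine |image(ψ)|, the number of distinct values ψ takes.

18

Since 37 is prime, the nonzero elements of ℤ/37ℤ form a cyclic group of order 36.
As gcd(7, 36) = 1, raising to the 7th power is a bijection on this group: if x_1^7 ≡ x_2^7 then (x_1x_2^{−1})^7 = 1, and the only element of order dividing gcd(7, 36) = 1 is 1, so x_1 = x_2.
With ψ(0) = 0 this makes ψ injective on all of ℤ/37ℤ, hence bijective (finite equal-size domain and codomain). In particular ψ is surjective.
Since ψ is surjective, we find the preimage of 13. The inverse of x ↦ x^7 on (ℤ/37ℤ)^× is x ↦ x^31, because 7·31 = 217 = 6·36 + 1 ≡ 1 (mod 36) and x^{36} = 1 for x ≠ 0 (Fermat). So ψ⁻¹(13) = 13^31 mod 37.
Repeated squaring mod 37: 13^1 ≡ 13, 13^2 ≡ 13² = 169 ≡ 21, 13^4 ≡ 21² = 441 ≡ 34, 13^8 ≡ 34² = 1156 ≡ 9, 13^16 ≡ 9² = 81 ≡ 7. Since 31 = 16 + 8 + 4 + 2 + 1, 13^31 ≡ 7·9·34·21·13: 7·9 = 63 ≡ 26, then 26·34 = 884 ≡ 33, then 33·21 = 693 ≡ 27, then 27·13 = 351 ≡ 18. So 13^31 ≡ 18 (mod 37).
Hence ψ⁻¹(13) = 18.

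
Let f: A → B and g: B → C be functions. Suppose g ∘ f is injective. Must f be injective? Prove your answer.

injective

Suppose f(u) = f(v). Applying g: (g ∘ f)(u) = (g ∘ f)(v). Since g ∘ f is injective, u = v. Thus f is injective.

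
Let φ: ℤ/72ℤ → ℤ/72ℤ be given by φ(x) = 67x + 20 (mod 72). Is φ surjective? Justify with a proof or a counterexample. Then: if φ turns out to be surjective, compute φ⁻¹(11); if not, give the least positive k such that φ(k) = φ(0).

By definition, φ is surjective if every y in the codomain equals φ(x) for some x in the domain.
Since gcd(67, 72) = 1, 67 is invertible modulo 72. Euclid's algorithm: 72 = 1·67 + 5, 67 = 13·5 + 2, 5 = 2·2 + 1; back-substituting gives 1 = 43·67 − 40·72, so 67⁻¹ ≡ 43 (mod 72).
Then y ↦ 43(y − 20) is a two-sided inverse to φ, so every y ∈ ℤ/72ℤ has a preimage.
Thus φ is surjective.
Since φ is surjective, we compute φ⁻¹(11): solve 67x + 20 ≡ 11 (mod 72), i.e. 67x ≡ 63 (mod 72).
Multiplying by 67⁻¹ = 43 gives x ≡ 43·63 = 2709 = 37·72 + 45 ≡ 45 (mod 72).
Check: φ(45) = 67·45 + 20 = 3035 = 42·72 + 11 ≡ 11 (mod 72).

45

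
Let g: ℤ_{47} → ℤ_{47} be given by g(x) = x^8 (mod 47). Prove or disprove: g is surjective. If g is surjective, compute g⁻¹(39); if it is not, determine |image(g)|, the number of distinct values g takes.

g(23): Repeated squaring mod 47: 23^1 ≡ 23, 23^2 ≡ 23² = 529 ≡ 12, 23^4 ≡ 12² = 144 ≡ 3, 23^8 ≡ 3² = 9. So 23^8 ≡ 9 (mod 47).
g(24): Repeated squaring mod 47: 24^1 ≡ 24, 24^2 ≡ 24² = 576 ≡ 12, 24^4 ≡ 12² = 144 ≡ 3, 24^8 ≡ 3² = 9. So 24^8 ≡ 9 (mod 47).
So g(23) = g(24) = 9 while 23 ≠ 24, so g is not injective.
A non-injective map from the 47-element set ℤ_{47} to itself takes at most 46 distinct values, so it cannot be surjective. Thus g is not surjective.
Since g is not surjective, we determine |image(g)|. Computing x^8 mod 47 for each x (by repeated squaring, reducing mod 47 at every step), the values g(0), g(1), …, g(46) are: 0, 1, 21, 28, 18, 8, 24, 16, 2, 32, 27, 12, 34, 37, 7, 36, 42, 4, 14, 6, 3, 25, 17, 9, 9, 17, 25, 3, 6, 14, 4, 42, 36, 7, 37, 34, 12, 27, 32, 2, 16, 24, 8, 18, 28, 21, 1.
The distinct values are {0, 1, 2, 3, 4, 6, 7, 8, 9, 12, 14, 16, 17, 18, 21, 24, 25, 27, 28, 32, 34, 36, 37, 42}; there are 24 of them.

24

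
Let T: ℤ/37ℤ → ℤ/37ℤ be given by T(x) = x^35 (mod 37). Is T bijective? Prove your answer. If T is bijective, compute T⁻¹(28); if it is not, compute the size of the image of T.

Since 37 is prime, the nonzero elements of ℤ/37ℤ form a cyclic group of order 36.
As gcd(35, 36) = 1, raising to the 35th power is a bijection on this group: if a^35 ≡ b^35 then (ab^{−1})^35 = 1, and the only element of order dividing gcd(35, 36) = 1 is 1, so a = b.
With T(0) = 0 this makes T injective on all of ℤ/37ℤ, hence bijective (finite equal-size domain and codomain). In particular T is bijective.
Since T is bijective, we find the preimage of 28. The inverse of x ↦ x^35 on (ℤ/37ℤ)^× is x ↦ x^35, because 35·35 = 1225 = 34·36 + 1 ≡ 1 (mod 36) and x^{36} = 1 for x ≠ 0 (Fermat). So T⁻¹(28) = 28^35 mod 37.
Repeated squaring mod 37: 28^1 ≡ 28, 28^2 ≡ 28² = 784 ≡ 7, 28^4 ≡ 7² = 49 ≡ 12, 28^8 ≡ 12² = 144 ≡ 33, 28^16 ≡ 33² = 1089 ≡ 16, 28^32 ≡ 16² = 256 ≡ 34. Since 35 = 32 + 2 + 1, 28^35 ≡ 34·7·28: 34·7 = 238 ≡ 16, then 16·28 = 448 ≡ 4. So 28^35 ≡ 4 (mod 37).
Hence T⁻¹(28) = 4.

4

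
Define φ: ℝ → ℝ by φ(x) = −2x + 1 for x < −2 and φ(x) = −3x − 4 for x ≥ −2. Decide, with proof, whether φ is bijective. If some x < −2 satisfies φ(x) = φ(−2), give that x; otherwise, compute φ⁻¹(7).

-3

Both pieces are strictly decreasing (slopes −2 and −3), so each is injective on its own interval.
The left piece maps (−∞, −2) onto (5, ∞); the right piece maps [−2, ∞) onto (−∞, 2].
The images leave a gap (5 has no preimage), so φ is not surjective, hence not bijective.
Because the two images are disjoint, no x < −2 has φ(x) = φ(−2), so we compute φ⁻¹(7): 7 lies in (5, ∞), so solve −2x + 1 = 7: x = (7 − 1)/(−2) = −3.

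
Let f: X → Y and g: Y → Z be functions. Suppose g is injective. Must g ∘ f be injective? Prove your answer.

not injective

No. Take X = {1, 2}, Y = Z = {1, 2, 3, 4}, f(1) = f(2) = 1, and g = identity (injective).
Then (g ∘ f)(1) = (g ∘ f)(2) = 1 with 1 ≠ 2, so g ∘ f is not injective.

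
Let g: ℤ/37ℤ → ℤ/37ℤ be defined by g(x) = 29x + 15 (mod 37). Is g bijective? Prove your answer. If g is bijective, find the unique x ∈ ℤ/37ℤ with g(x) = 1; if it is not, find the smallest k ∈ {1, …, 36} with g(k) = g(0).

11

If g(a) = g(b), then 29a ≡ 29b (mod 37). Because gcd(29, 37) = 1, we may cancel 29 to get a ≡ b (mod 37).
We now compute 29⁻¹ mod 37 explicitly. Euclid's algorithm: 37 = 1·29 + 8, 29 = 3·8 + 5, 8 = 1·5 + 3, 5 = 1·3 + 2, 3 = 1·2 + 1; back-substituting gives 1 = 23·29 − 18·37, so 29⁻¹ ≡ 23 (mod 37).
Then y ↦ 23(y − 15) is a two-sided inverse to g, so every y ∈ ℤ/37ℤ has a preimage.
So g is bijective.
Since g is bijective, we find g⁻¹(1): we need 29x ≡ 1 − 15 ≡ 23 (mod 37). Using 29⁻¹ = 23: x ≡ 23·23 = 529 = 14·37 + 11, so x = 11.
Check: g(11) = 29·11 + 15 = 334 = 9·37 + 1 ≡ 1 (mod 37).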